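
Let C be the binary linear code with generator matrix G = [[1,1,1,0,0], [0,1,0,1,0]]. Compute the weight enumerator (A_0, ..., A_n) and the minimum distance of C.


Weight distribution: A_0 = 1, A_2 = 1, A_3 = 2. Minimum distance d = 2.

Enumerate all 2^2 = 4 messages m ∈ F_2^2.
For each, compute codeword c = mG in F_2^5, then tally its weight.
  m = 00 → c = 00000, weight = 0.
  m = 10 → c = 11100, weight = 3.
  m = 01 → c = 01010, weight = 2.
  m = 11 → c = 10110, weight = 3.
Tally weights:
  weight 0: 1 codewords.
  weight 2: 1 codewords.
  weight 3: 2 codewords.
Minimum distance d = smallest w > 0 with A_w > 0 = 2.
Sanity: Σ A_w = 4 = 2^2 = 4 ✓.


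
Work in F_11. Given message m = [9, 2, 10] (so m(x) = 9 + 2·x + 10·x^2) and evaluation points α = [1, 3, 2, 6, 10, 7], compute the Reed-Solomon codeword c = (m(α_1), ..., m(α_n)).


c = [10, 6, 9, 7, 6, 7]

Message polynomial: m(x) = 9 + 2·x + 10·x^2 (mod 11).
For each evaluation point α_i, compute m(α_i) mod 11:
  α_1 = 1: Horner steps 10 → 1 → 10, so m(1) = 10.
  α_2 = 3: Horner steps 10 → 10 → 6, so m(3) = 6.
  α_3 = 2: Horner steps 10 → 0 → 9, so m(2) = 9.
  α_4 = 6: Horner steps 10 → 7 → 7, so m(6) = 7.
  α_5 = 10: Horner steps 10 → 3 → 6, so m(10) = 6.
  α_6 = 7: Horner steps 10 → 6 → 7, so m(7) = 7.
Codeword c = [10, 6, 9, 7, 6, 7] ∈ F_11^6.


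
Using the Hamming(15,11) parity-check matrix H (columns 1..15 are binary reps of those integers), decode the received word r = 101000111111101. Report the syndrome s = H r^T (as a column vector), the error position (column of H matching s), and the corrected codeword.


s = (1, 0, 1, 1)^T, error position = 11, corrected codeword c = 101000111101101

Compute s = H r^T mod 2 one row at a time:
  s_1 = 1 + 1 + 1 + 1 + 1 + 1 + 0 + 1 = 7 ≡ 1 (mod 2).
  s_2 = 0 + 0 + 0 + 1 + 1 + 1 + 0 + 1 = 4 ≡ 0 (mod 2).
  s_3 = 0 + 1 + 0 + 1 + 1 + 1 + 0 + 1 = 5 ≡ 1 (mod 2).
  s_4 = 1 + 1 + 0 + 1 + 1 + 1 + 1 + 1 = 7 ≡ 1 (mod 2).
s = (1, 0, 1, 1)^T — this equals column 11 of H (binary 1011), so error is at position 11.
Correct: flip bit 11 of r = 101000111111101 to get c = 101000111101101.


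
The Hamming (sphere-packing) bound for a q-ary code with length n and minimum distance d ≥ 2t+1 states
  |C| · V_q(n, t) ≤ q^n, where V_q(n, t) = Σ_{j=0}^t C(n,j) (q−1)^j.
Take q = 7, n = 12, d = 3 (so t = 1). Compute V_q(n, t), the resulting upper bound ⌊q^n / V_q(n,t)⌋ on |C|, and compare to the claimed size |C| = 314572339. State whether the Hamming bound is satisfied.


V_q(n, t) = 73, q^n = 13841287201, Hamming bound = 189606673, |C| = 314572339 > bound (violated).

Step 1: Compute V_q(n, t) = Σ_{j=0}^1 C(n, j) (q−1)^j.
  j = 0: C(12,0)·(6)^0 = 1·1 = 1.
  j = 1: C(12,1)·(6)^1 = 12·6 = 72.
  V_q(n, t) = 1 + 72 = 73.
Step 2: q^n = 7^12 = 13841287201.
Step 3: Hamming bound ⌊q^n / V_q(n,t)⌋ = ⌊13841287201/73⌋ = 189606673.
Step 4: Compare |C| = 314572339 to 189606673: violated.
The claimed |C| lies above the Hamming bound, so no 7-ary code of length 12 with d ≥ 3 can have 314572339 codewords.


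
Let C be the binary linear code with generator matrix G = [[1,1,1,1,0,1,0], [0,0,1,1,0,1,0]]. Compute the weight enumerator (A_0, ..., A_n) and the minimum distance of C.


Weight distribution: A_0 = 1, A_2 = 1, A_3 = 1, A_5 = 1. Minimum distance d = 2.

Enumerate all 2^2 = 4 messages m ∈ F_2^2.
For each, compute codeword c = mG in F_2^7, then tally its weight.
  m = 00 → c = 0000000, weight = 0.
  m = 10 → c = 1111010, weight = 5.
  m = 01 → c = 0011010, weight = 3.
  m = 11 → c = 1100000, weight = 2.
Tally weights:
  weight 0: 1 codewords.
  weight 2: 1 codewords.
  weight 3: 1 codewords.
  weight 5: 1 codewords.
Minimum distance d = smallest w > 0 with A_w > 0 = 2.
Sanity: Σ A_w = 4 = 2^2 = 4 ✓.


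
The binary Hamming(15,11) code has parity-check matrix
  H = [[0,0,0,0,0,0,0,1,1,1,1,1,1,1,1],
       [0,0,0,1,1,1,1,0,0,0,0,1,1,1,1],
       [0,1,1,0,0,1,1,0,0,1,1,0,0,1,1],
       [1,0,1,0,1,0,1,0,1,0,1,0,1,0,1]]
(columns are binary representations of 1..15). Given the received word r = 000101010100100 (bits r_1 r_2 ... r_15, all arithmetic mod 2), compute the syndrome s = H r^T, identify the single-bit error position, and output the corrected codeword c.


s = (1, 1, 0, 1)^T, error position = 13, corrected codeword c = 000101010100000

Compute s = H r^T mod 2 one row at a time:
  s_1 = 1 + 0 + 1 + 0 + 0 + 1 + 0 + 0 = 3 ≡ 1 (mod 2).
  s_2 = 1 + 0 + 1 + 0 + 0 + 1 + 0 + 0 = 3 ≡ 1 (mod 2).
  s_3 = 0 + 0 + 1 + 0 + 1 + 0 + 0 + 0 = 2 ≡ 0 (mod 2).
  s_4 = 0 + 0 + 0 + 0 + 0 + 0 + 1 + 0 = 1 ≡ 1 (mod 2).
s = (1, 1, 0, 1)^T — this equals column 13 of H (binary 1101), so error is at position 13.
Correct: flip bit 13 of r = 000101010100100 to get c = 000101010100000.


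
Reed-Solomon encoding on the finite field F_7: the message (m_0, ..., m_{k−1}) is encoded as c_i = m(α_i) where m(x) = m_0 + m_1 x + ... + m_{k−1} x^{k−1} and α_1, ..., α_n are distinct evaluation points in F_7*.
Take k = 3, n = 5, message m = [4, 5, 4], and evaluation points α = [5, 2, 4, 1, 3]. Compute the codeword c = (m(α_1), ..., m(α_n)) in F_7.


c = [3, 2, 4, 6, 6]

Message polynomial: m(x) = 4 + 5·x + 4·x^2 (mod 7).
For each evaluation point α_i, compute m(α_i) mod 7:
  α_1 = 5: Horner steps 4 → 4 → 3, so m(5) = 3.
  α_2 = 2: Horner steps 4 → 6 → 2, so m(2) = 2.
  α_3 = 4: Horner steps 4 → 0 → 4, so m(4) = 4.
  α_4 = 1: Horner steps 4 → 2 → 6, so m(1) = 6.
  α_5 = 3: Horner steps 4 → 3 → 6, so m(3) = 6.
Codeword c = [3, 2, 4, 6, 6] ∈ F_7^5.


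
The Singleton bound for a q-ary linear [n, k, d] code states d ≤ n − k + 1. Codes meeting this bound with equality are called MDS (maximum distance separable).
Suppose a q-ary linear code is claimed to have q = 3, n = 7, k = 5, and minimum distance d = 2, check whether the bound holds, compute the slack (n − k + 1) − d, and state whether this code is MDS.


Singleton RHS = n − k + 1 = 3, slack = 1, bound satisfied, not MDS.

Singleton bound: d ≤ n − k + 1.
Here n = 7, k = 5, so n − k + 1 = 3.
Given d = 2, check d ≤ 3: YES.
Slack = (n − k + 1) − d = 1.
The code is NOT MDS (slack = 1 > 0).
Description: the claimed parameters are [7, 5, 2]_3; such a code would be non-MDS.


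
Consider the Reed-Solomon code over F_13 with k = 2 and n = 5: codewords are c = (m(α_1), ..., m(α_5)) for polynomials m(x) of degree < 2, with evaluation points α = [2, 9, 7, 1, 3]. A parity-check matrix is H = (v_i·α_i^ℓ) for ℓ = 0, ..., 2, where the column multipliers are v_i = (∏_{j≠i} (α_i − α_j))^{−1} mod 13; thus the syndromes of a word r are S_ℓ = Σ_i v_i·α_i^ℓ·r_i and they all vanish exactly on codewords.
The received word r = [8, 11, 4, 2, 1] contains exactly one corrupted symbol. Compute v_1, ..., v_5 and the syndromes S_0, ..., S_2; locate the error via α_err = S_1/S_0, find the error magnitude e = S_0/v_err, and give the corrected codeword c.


S = (10, 5, 9), error at position 3, error magnitude e = 5, c = [8, 11, 12, 2, 1].

Step 1: column multipliers v_i = (∏_{j≠i}(α_i − α_j))^{−1} mod 13.
  i = 1 (α = 2): (2−9)(2−7)(2−1)(2−3) = (−7)·(−5)·1·(−1) = −35 ≡ 4, so v_1 = 4^{−1} = 10 (mod 13).
  i = 2 (α = 9): (9−2)(9−7)(9−1)(9−3) = 7·2·8·6 = 672 ≡ 9, so v_2 = 9^{−1} = 3 (mod 13).
  i = 3 (α = 7): (7−2)(7−9)(7−1)(7−3) = 5·(−2)·6·4 = −240 ≡ 7, so v_3 = 7^{−1} = 2 (mod 13).
  i = 4 (α = 1): (1−2)(1−9)(1−7)(1−3) = (−1)·(−8)·(−6)·(−2) = 96 ≡ 5, so v_4 = 5^{−1} = 8 (mod 13).
  i = 5 (α = 3): (3−2)(3−9)(3−7)(3−1) = 1·(−6)·(−4)·2 = 48 ≡ 9, so v_5 = 9^{−1} = 3 (mod 13).
  v = [10, 3, 2, 8, 3].
Step 2: syndromes of r = [8, 11, 4, 2, 1] (all sums mod 13).
  S_0 = Σ v_i r_i = 10·8 + 3·11 + 2·4 + 8·2 + 3·1 = 140 ≡ 10.
  S_1 = Σ v_i α_i r_i = 10·2·8 + 3·9·11 + 2·7·4 + 8·1·2 + 3·3·1 = 538 ≡ 5.
  α_i^2 mod 13 = [4, 3, 10, 1, 9].
  S_2 = Σ v_i α_i^2 r_i = 10·4·8 + 3·3·11 + 2·10·4 + 8·1·2 + 3·9·1 = 542 ≡ 9.
  S = (10, 5, 9) ≠ 0, so r is not a codeword (an error is present).
Step 3: locate the error. For a single error e at position i, S_ℓ = v_i·e·α_i^ℓ, so α_err = S_1/S_0.
  S_0^{−1} = 10^{−1} = 4 (mod 13), so α_err = 5·4 = 20 ≡ 7 = α_3. Error position i = 3.
  Consistency check: S_2/S_1 = 9·8 = 72 ≡ 7 = α_err ✓ (single-error assumption holds).
Step 4: error magnitude e = S_0/v_3 = S_0·∏_{j≠3}(α_3 − α_j) = 10·7 = 70 ≡ 5 (mod 13).
Step 5: correct position 3: c_3 = r_3 − e = 4 − 5 ≡ 12 (mod 13). Hence c = [8, 11, 12, 2, 1].
  Check: interpolating c through the α_i gives m(x) = 9 + 6·x (degree < 2) with m(α_i) = c_i for every i, so c is indeed a codeword.


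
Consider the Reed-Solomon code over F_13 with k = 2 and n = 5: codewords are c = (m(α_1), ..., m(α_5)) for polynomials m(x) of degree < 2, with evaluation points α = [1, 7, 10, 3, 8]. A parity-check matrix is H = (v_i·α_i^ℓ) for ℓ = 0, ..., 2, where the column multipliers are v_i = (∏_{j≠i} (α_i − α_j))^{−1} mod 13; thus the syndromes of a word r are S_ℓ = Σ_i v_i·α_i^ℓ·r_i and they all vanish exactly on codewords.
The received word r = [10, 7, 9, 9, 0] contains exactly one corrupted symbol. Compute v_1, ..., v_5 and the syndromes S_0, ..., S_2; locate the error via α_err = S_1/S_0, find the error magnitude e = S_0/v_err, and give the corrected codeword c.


S = (10, 9, 12), error at position 3, error magnitude e = 10, c = [10, 7, 12, 9, 0].

Step 1: column multipliers v_i = (∏_{j≠i}(α_i − α_j))^{−1} mod 13.
  i = 1 (α = 1): (1−7)(1−10)(1−3)(1−8) = (−6)·(−9)·(−2)·(−7) = 756 ≡ 2, so v_1 = 2^{−1} = 7 (mod 13).
  i = 2 (α = 7): (7−1)(7−10)(7−3)(7−8) = 6·(−3)·4·(−1) = 72 ≡ 7, so v_2 = 7^{−1} = 2 (mod 13).
  i = 3 (α = 10): (10−1)(10−7)(10−3)(10−8) = 9·3·7·2 = 378 ≡ 1, so v_3 = 1^{−1} = 1 (mod 13).
  i = 4 (α = 3): (3−1)(3−7)(3−10)(3−8) = 2·(−4)·(−7)·(−5) = −280 ≡ 6, so v_4 = 6^{−1} = 11 (mod 13).
  i = 5 (α = 8): (8−1)(8−7)(8−10)(8−3) = 7·1·(−2)·5 = −70 ≡ 8, so v_5 = 8^{−1} = 5 (mod 13).
  v = [7, 2, 1, 11, 5].
Step 2: syndromes of r = [10, 7, 9, 9, 0] (all sums mod 13).
  S_0 = Σ v_i r_i = 7·10 + 2·7 + 1·9 + 11·9 + 5·0 = 192 ≡ 10.
  S_1 = Σ v_i α_i r_i = 7·1·10 + 2·7·7 + 1·10·9 + 11·3·9 + 5·8·0 = 555 ≡ 9.
  α_i^2 mod 13 = [1, 10, 9, 9, 12].
  S_2 = Σ v_i α_i^2 r_i = 7·1·10 + 2·10·7 + 1·9·9 + 11·9·9 + 5·12·0 = 1182 ≡ 12.
  S = (10, 9, 12) ≠ 0, so r is not a codeword (an error is present).
Step 3: locate the error. For a single error e at position i, S_ℓ = v_i·e·α_i^ℓ, so α_err = S_1/S_0.
  S_0^{−1} = 10^{−1} = 4 (mod 13), so α_err = 9·4 = 36 ≡ 10 = α_3. Error position i = 3.
  Consistency check: S_2/S_1 = 12·3 = 36 ≡ 10 = α_err ✓ (single-error assumption holds).
Step 4: error magnitude e = S_0/v_3 = S_0·∏_{j≠3}(α_3 − α_j) = 10·1 = 10 ≡ 10 (mod 13).
Step 5: correct position 3: c_3 = r_3 − e = 9 − 10 ≡ 12 (mod 13). Hence c = [10, 7, 12, 9, 0].
  Check: interpolating c through the α_i gives m(x) = 4 + 6·x (degree < 2) with m(α_i) = c_i for every i, so c is indeed a codeword.


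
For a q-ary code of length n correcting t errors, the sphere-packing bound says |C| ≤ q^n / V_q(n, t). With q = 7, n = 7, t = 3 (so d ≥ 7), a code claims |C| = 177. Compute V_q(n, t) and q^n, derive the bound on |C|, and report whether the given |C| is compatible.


V_q(n, t) = 8359, q^n = 823543, Hamming bound = 98, |C| = 177 > bound (violated).

Step 1: Compute V_q(n, t) = Σ_{j=0}^3 C(n, j) (q−1)^j.
  j = 0: C(7,0)·(6)^0 = 1·1 = 1.
  j = 1: C(7,1)·(6)^1 = 7·6 = 42.
  j = 2: C(7,2)·(6)^2 = 21·36 = 756.
  j = 3: C(7,3)·(6)^3 = 35·216 = 7560.
  V_q(n, t) = 1 + 42 + 756 + 7560 = 8359.
Step 2: q^n = 7^7 = 823543.
Step 3: Hamming bound ⌊q^n / V_q(n,t)⌋ = ⌊823543/8359⌋ = 98.
Step 4: Compare |C| = 177 to 98: violated.
The claimed |C| lies above the Hamming bound, so no 7-ary code of length 7 with d ≥ 7 can have 177 codewords.


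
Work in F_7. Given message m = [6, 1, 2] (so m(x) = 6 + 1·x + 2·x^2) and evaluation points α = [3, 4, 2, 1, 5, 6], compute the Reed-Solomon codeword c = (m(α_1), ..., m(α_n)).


c = [6, 0, 2, 2, 5, 0]

Message polynomial: m(x) = 6 + 1·x + 2·x^2 (mod 7).
For each evaluation point α_i, compute m(α_i) mod 7:
  α_1 = 3: Horner steps 2 → 0 → 6, so m(3) = 6.
  α_2 = 4: Horner steps 2 → 2 → 0, so m(4) = 0.
  α_3 = 2: Horner steps 2 → 5 → 2, so m(2) = 2.
  α_4 = 1: Horner steps 2 → 3 → 2, so m(1) = 2.
  α_5 = 5: Horner steps 2 → 4 → 5, so m(5) = 5.
  α_6 = 6: Horner steps 2 → 6 → 0, so m(6) = 0.
Codeword c = [6, 0, 2, 2, 5, 0] ∈ F_7^6.


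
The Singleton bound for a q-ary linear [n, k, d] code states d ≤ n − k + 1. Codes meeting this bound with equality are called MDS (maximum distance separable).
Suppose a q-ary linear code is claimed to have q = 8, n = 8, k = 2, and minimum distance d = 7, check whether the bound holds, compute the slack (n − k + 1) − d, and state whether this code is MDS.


Singleton RHS = n − k + 1 = 7, slack = 0, bound satisfied, MDS.

Singleton bound: d ≤ n − k + 1.
Here n = 8, k = 2, so n − k + 1 = 7.
Given d = 7, check d ≤ 7: YES.
Slack = (n − k + 1) − d = 0.
The code is MDS (slack = 0).
Description: the claimed parameters are [8, 2, 7]_8; such a code would be MDS (meets Singleton bound).


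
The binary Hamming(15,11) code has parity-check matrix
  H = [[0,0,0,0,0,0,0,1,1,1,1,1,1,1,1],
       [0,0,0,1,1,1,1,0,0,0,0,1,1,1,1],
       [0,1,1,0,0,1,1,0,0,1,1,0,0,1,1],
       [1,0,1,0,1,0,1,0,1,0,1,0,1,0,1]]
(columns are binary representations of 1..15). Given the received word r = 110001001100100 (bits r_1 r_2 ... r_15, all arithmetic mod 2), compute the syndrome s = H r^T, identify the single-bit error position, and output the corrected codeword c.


s = (1, 0, 1, 1)^T, error position = 11, corrected codeword c = 110001001110100

Compute s = H r^T mod 2 one row at a time:
  s_1 = 0 + 1 + 1 + 0 + 0 + 1 + 0 + 0 = 3 ≡ 1 (mod 2).
  s_2 = 0 + 0 + 1 + 0 + 0 + 1 + 0 + 0 = 2 ≡ 0 (mod 2).
  s_3 = 1 + 0 + 1 + 0 + 1 + 0 + 0 + 0 = 3 ≡ 1 (mod 2).
  s_4 = 1 + 0 + 0 + 0 + 1 + 0 + 1 + 0 = 3 ≡ 1 (mod 2).
s = (1, 0, 1, 1)^T — this equals column 11 of H (binary 1011), so error is at position 11.
Correct: flip bit 11 of r = 110001001100100 to get c = 110001001110100.


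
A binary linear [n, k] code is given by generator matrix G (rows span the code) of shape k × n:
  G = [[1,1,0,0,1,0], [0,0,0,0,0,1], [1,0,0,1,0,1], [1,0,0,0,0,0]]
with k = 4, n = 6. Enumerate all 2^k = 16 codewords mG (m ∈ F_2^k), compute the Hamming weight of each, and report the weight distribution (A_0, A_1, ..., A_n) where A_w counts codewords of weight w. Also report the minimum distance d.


Weight distribution: A_0 = 1, A_1 = 3, A_2 = 4, A_3 = 4, A_4 = 3, A_5 = 1. Minimum distance d = 1.

Enumerate all 2^4 = 16 messages m ∈ F_2^4.
For each, compute codeword c = mG in F_2^6, then tally its weight.
  m = 0000 → c = 000000, weight = 0.
  m = 1000 → c = 110010, weight = 3.
  m = 0100 → c = 000001, weight = 1.
  m = 1100 → c = 110011, weight = 4.
  m = 0010 → c = 100101, weight = 3.
  m = 1010 → c = 010111, weight = 4.
  m = 0110 → c = 100100, weight = 2.
  m = 1110 → c = 010110, weight = 3.
  m = 0001 → c = 100000, weight = 1.
  m = 1001 → c = 010010, weight = 2.
  m = 0101 → c = 100001, weight = 2.
  m = 1101 → c = 010011, weight = 3.
  m = 0011 → c = 000101, weight = 2.
  m = 1011 → c = 110111, weight = 5.
  m = 0111 → c = 000100, weight = 1.
  m = 1111 → c = 110110, weight = 4.
Tally weights:
  weight 0: 1 codewords.
  weight 1: 3 codewords.
  weight 2: 4 codewords.
  weight 3: 4 codewords.
  weight 4: 3 codewords.
  weight 5: 1 codewords.
Minimum distance d = smallest w > 0 with A_w > 0 = 1.
Sanity: Σ A_w = 16 = 2^4 = 16 ✓.


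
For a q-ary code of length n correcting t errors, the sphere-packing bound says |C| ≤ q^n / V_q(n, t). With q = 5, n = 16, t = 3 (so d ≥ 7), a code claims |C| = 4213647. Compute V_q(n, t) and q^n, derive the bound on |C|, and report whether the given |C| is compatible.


V_q(n, t) = 37825, q^n = 152587890625, Hamming bound = 4034048, |C| = 4213647 > bound (violated).

Step 1: Compute V_q(n, t) = Σ_{j=0}^3 C(n, j) (q−1)^j.
  j = 0: C(16,0)·(4)^0 = 1·1 = 1.
  j = 1: C(16,1)·(4)^1 = 16·4 = 64.
  j = 2: C(16,2)·(4)^2 = 120·16 = 1920.
  j = 3: C(16,3)·(4)^3 = 560·64 = 35840.
  V_q(n, t) = 1 + 64 + 1920 + 35840 = 37825.
Step 2: q^n = 5^16 = 152587890625.
Step 3: Hamming bound ⌊q^n / V_q(n,t)⌋ = ⌊152587890625/37825⌋ = 4034048.
Step 4: Compare |C| = 4213647 to 4034048: violated.
The claimed |C| lies above the Hamming bound, so no 5-ary code of length 16 with d ≥ 7 can have 4213647 codewords.


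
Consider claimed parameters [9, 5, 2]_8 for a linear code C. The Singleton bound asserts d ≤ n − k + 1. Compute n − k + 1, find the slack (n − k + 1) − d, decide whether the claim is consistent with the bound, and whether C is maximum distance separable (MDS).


Singleton RHS = n − k + 1 = 5, slack = 3, bound satisfied, not MDS.

Singleton bound: d ≤ n − k + 1.
Here n = 9, k = 5, so n − k + 1 = 5.
Given d = 2, check d ≤ 5: YES.
Slack = (n − k + 1) − d = 3.
The code is NOT MDS (slack = 3 > 0).
Description: the claimed parameters are [9, 5, 2]_8; such a code would be non-MDS.


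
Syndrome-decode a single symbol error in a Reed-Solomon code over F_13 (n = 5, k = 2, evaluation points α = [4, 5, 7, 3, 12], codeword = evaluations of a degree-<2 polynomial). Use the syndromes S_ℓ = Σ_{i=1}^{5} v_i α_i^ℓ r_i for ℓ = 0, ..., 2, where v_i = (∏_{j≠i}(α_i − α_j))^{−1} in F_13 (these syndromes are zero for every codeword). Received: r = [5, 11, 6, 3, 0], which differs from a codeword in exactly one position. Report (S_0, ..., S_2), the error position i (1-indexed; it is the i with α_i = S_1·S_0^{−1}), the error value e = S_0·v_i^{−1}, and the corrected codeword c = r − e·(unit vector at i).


S = (12, 9, 10), error at position 1, error magnitude e = 11, c = [7, 11, 6, 3, 0].

Step 1: column multipliers v_i = (∏_{j≠i}(α_i − α_j))^{−1} mod 13.
  i = 1 (α = 4): (4−5)(4−7)(4−3)(4−12) = (−1)·(−3)·1·(−8) = −24 ≡ 2, so v_1 = 2^{−1} = 7 (mod 13).
  i = 2 (α = 5): (5−4)(5−7)(5−3)(5−12) = 1·(−2)·2·(−7) = 28 ≡ 2, so v_2 = 2^{−1} = 7 (mod 13).
  i = 3 (α = 7): (7−4)(7−5)(7−3)(7−12) = 3·2·4·(−5) = −120 ≡ 10, so v_3 = 10^{−1} = 4 (mod 13).
  i = 4 (α = 3): (3−4)(3−5)(3−7)(3−12) = (−1)·(−2)·(−4)·(−9) = 72 ≡ 7, so v_4 = 7^{−1} = 2 (mod 13).
  i = 5 (α = 12): (12−4)(12−5)(12−7)(12−3) = 8·7·5·9 = 2520 ≡ 11, so v_5 = 11^{−1} = 6 (mod 13).
  v = [7, 7, 4, 2, 6].
Step 2: syndromes of r = [5, 11, 6, 3, 0] (all sums mod 13).
  S_0 = Σ v_i r_i = 7·5 + 7·11 + 4·6 + 2·3 + 6·0 = 142 ≡ 12.
  S_1 = Σ v_i α_i r_i = 7·4·5 + 7·5·11 + 4·7·6 + 2·3·3 + 6·12·0 = 711 ≡ 9.
  α_i^2 mod 13 = [3, 12, 10, 9, 1].
  S_2 = Σ v_i α_i^2 r_i = 7·3·5 + 7·12·11 + 4·10·6 + 2·9·3 + 6·1·0 = 1323 ≡ 10.
  S = (12, 9, 10) ≠ 0, so r is not a codeword (an error is present).
Step 3: locate the error. For a single error e at position i, S_ℓ = v_i·e·α_i^ℓ, so α_err = S_1/S_0.
  S_0^{−1} = 12^{−1} = 12 (mod 13), so α_err = 9·12 = 108 ≡ 4 = α_1. Error position i = 1.
  Consistency check: S_2/S_1 = 10·3 = 30 ≡ 4 = α_err ✓ (single-error assumption holds).
Step 4: error magnitude e = S_0/v_1 = S_0·∏_{j≠1}(α_1 − α_j) = 12·2 = 24 ≡ 11 (mod 13).
Step 5: correct position 1: c_1 = r_1 − e = 5 − 11 ≡ 7 (mod 13). Hence c = [7, 11, 6, 3, 0].
  Check: interpolating c through the α_i gives m(x) = 4 + 4·x (degree < 2) with m(α_i) = c_i for every i, so c is indeed a codeword.


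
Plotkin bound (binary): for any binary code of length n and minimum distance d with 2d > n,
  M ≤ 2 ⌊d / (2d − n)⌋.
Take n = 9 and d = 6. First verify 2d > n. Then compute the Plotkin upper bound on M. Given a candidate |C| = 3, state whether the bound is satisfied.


Plotkin bound M ≤ 4; given |C| = 3 ≤ bound (satisfied).

Check applicability: 2d = 12, n = 9.
2d − n = 3 > 0, so Plotkin applies.
Compute d/(2d−n) = 6/3 ≈ 2.0000.
⌊d/(2d−n)⌋ = 2.
Plotkin bound: M ≤ 2·2 = 4.
Given |C| = 3, check: satisfied.
This |C| is below the Plotkin bound.


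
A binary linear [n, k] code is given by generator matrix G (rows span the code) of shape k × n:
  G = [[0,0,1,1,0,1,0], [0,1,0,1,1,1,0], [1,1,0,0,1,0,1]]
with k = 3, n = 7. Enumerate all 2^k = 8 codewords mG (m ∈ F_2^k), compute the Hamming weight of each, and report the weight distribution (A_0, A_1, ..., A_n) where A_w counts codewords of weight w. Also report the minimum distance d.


Weight distribution: A_0 = 1, A_3 = 3, A_4 = 3, A_7 = 1. Minimum distance d = 3.

Enumerate all 2^3 = 8 messages m ∈ F_2^3.
For each, compute codeword c = mG in F_2^7, then tally its weight.
  m = 000 → c = 0000000, weight = 0.
  m = 100 → c = 0011010, weight = 3.
  m = 010 → c = 0101110, weight = 4.
  m = 110 → c = 0110100, weight = 3.
  m = 001 → c = 1100101, weight = 4.
  m = 101 → c = 1111111, weight = 7.
  m = 011 → c = 1001011, weight = 4.
  m = 111 → c = 1010001, weight = 3.
Tally weights:
  weight 0: 1 codewords.
  weight 3: 3 codewords.
  weight 4: 3 codewords.
  weight 7: 1 codewords.
Minimum distance d = smallest w > 0 with A_w > 0 = 3.
Sanity: Σ A_w = 8 = 2^3 = 8 ✓.


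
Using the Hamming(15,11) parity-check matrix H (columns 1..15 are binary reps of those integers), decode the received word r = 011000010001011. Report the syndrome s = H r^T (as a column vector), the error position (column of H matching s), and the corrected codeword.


s = (0, 1, 0, 0)^T, error position = 4, corrected codeword c = 011100010001011

Compute s = H r^T mod 2 one row at a time:
  s_1 = 1 + 0 + 0 + 0 + 1 + 0 + 1 + 1 = 4 ≡ 0 (mod 2).
  s_2 = 0 + 0 + 0 + 0 + 1 + 0 + 1 + 1 = 3 ≡ 1 (mod 2).
  s_3 = 1 + 1 + 0 + 0 + 0 + 0 + 1 + 1 = 4 ≡ 0 (mod 2).
  s_4 = 0 + 1 + 0 + 0 + 0 + 0 + 0 + 1 = 2 ≡ 0 (mod 2).
s = (0, 1, 0, 0)^T — this equals column 4 of H (binary 0100), so error is at position 4.
Correct: flip bit 4 of r = 011000010001011 to get c = 011100010001011.


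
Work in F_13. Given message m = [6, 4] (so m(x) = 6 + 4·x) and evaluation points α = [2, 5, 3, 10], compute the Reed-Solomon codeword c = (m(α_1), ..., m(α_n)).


c = [1, 0, 5, 7]

Message polynomial: m(x) = 6 + 4·x (mod 13).
For each evaluation point α_i, compute m(α_i) mod 13:
  α_1 = 2: Horner steps 4 → 1, so m(2) = 1.
  α_2 = 5: Horner steps 4 → 0, so m(5) = 0.
  α_3 = 3: Horner steps 4 → 5, so m(3) = 5.
  α_4 = 10: Horner steps 4 → 7, so m(10) = 7.
Codeword c = [1, 0, 5, 7] ∈ F_13^4.


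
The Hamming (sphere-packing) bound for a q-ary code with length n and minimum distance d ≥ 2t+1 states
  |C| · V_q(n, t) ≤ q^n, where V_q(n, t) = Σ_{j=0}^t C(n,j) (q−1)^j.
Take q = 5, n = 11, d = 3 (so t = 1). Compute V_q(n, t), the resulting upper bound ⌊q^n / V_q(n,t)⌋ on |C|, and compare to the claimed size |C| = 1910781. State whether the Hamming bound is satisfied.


V_q(n, t) = 45, q^n = 48828125, Hamming bound = 1085069, |C| = 1910781 > bound (violated).

Step 1: Compute V_q(n, t) = Σ_{j=0}^1 C(n, j) (q−1)^j.
  j = 0: C(11,0)·(4)^0 = 1·1 = 1.
  j = 1: C(11,1)·(4)^1 = 11·4 = 44.
  V_q(n, t) = 1 + 44 = 45.
Step 2: q^n = 5^11 = 48828125.
Step 3: Hamming bound ⌊q^n / V_q(n,t)⌋ = ⌊48828125/45⌋ = 1085069.
Step 4: Compare |C| = 1910781 to 1085069: violated.
The claimed |C| lies above the Hamming bound, so no 5-ary code of length 11 with d ≥ 3 can have 1910781 codewords.


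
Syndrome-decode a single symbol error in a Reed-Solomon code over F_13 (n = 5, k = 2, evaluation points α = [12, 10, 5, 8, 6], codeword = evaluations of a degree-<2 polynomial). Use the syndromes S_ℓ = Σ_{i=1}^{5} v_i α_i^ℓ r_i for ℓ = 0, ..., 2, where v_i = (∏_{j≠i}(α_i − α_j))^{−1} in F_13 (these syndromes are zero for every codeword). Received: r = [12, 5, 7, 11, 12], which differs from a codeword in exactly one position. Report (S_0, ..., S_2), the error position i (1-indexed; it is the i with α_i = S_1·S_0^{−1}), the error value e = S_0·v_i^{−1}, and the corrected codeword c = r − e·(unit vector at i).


S = (2, 12, 7), error at position 5, error magnitude e = 8, c = [12, 5, 7, 11, 4].

Step 1: column multipliers v_i = (∏_{j≠i}(α_i − α_j))^{−1} mod 13.
  i = 1 (α = 12): (12−10)(12−5)(12−8)(12−6) = 2·7·4·6 = 336 ≡ 11, so v_1 = 11^{−1} = 6 (mod 13).
  i = 2 (α = 10): (10−12)(10−5)(10−8)(10−6) = (−2)·5·2·4 = −80 ≡ 11, so v_2 = 11^{−1} = 6 (mod 13).
  i = 3 (α = 5): (5−12)(5−10)(5−8)(5−6) = (−7)·(−5)·(−3)·(−1) = 105 ≡ 1, so v_3 = 1^{−1} = 1 (mod 13).
  i = 4 (α = 8): (8−12)(8−10)(8−5)(8−6) = (−4)·(−2)·3·2 = 48 ≡ 9, so v_4 = 9^{−1} = 3 (mod 13).
  i = 5 (α = 6): (6−12)(6−10)(6−5)(6−8) = (−6)·(−4)·1·(−2) = −48 ≡ 4, so v_5 = 4^{−1} = 10 (mod 13).
  v = [6, 6, 1, 3, 10].
Step 2: syndromes of r = [12, 5, 7, 11, 12] (all sums mod 13).
  S_0 = Σ v_i r_i = 6·12 + 6·5 + 1·7 + 3·11 + 10·12 = 262 ≡ 2.
  S_1 = Σ v_i α_i r_i = 6·12·12 + 6·10·5 + 1·5·7 + 3·8·11 + 10·6·12 = 2183 ≡ 12.
  α_i^2 mod 13 = [1, 9, 12, 12, 10].
  S_2 = Σ v_i α_i^2 r_i = 6·1·12 + 6·9·5 + 1·12·7 + 3·12·11 + 10·10·12 = 2022 ≡ 7.
  S = (2, 12, 7) ≠ 0, so r is not a codeword (an error is present).
Step 3: locate the error. For a single error e at position i, S_ℓ = v_i·e·α_i^ℓ, so α_err = S_1/S_0.
  S_0^{−1} = 2^{−1} = 7 (mod 13), so α_err = 12·7 = 84 ≡ 6 = α_5. Error position i = 5.
  Consistency check: S_2/S_1 = 7·12 = 84 ≡ 6 = α_err ✓ (single-error assumption holds).
Step 4: error magnitude e = S_0/v_5 = S_0·∏_{j≠5}(α_5 − α_j) = 2·4 = 8 ≡ 8 (mod 13).
Step 5: correct position 5: c_5 = r_5 − e = 12 − 8 ≡ 4 (mod 13). Hence c = [12, 5, 7, 11, 4].
  Check: interpolating c through the α_i gives m(x) = 9 + 10·x (degree < 2) with m(α_i) = c_i for every i, so c is indeed a codeword.


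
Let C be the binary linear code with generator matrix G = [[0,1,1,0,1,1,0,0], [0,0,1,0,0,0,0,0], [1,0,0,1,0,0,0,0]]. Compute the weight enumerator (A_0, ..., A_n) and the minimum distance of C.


Weight distribution: A_0 = 1, A_1 = 1, A_2 = 1, A_3 = 2, A_4 = 1, A_5 = 1, A_6 = 1. Minimum distance d = 1.

Enumerate all 2^3 = 8 messages m ∈ F_2^3.
For each, compute codeword c = mG in F_2^8, then tally its weight.
  m = 000 → c = 00000000, weight = 0.
  m = 100 → c = 01101100, weight = 4.
  m = 010 → c = 00100000, weight = 1.
  m = 110 → c = 01001100, weight = 3.
  m = 001 → c = 10010000, weight = 2.
  m = 101 → c = 11111100, weight = 6.
  m = 011 → c = 10110000, weight = 3.
  m = 111 → c = 11011100, weight = 5.
Tally weights:
  weight 0: 1 codewords.
  weight 1: 1 codewords.
  weight 2: 1 codewords.
  weight 3: 2 codewords.
  weight 4: 1 codewords.
  weight 5: 1 codewords.
  weight 6: 1 codewords.
Minimum distance d = smallest w > 0 with A_w > 0 = 1.
Sanity: Σ A_w = 8 = 2^3 = 8 ✓.


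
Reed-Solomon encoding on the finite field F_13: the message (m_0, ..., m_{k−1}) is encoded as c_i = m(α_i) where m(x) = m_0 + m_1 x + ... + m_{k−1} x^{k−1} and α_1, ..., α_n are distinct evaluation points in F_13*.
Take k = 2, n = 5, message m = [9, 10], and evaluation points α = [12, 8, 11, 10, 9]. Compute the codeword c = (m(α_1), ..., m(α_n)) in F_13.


c = [12, 11, 2, 5, 8]

Message polynomial: m(x) = 9 + 10·x (mod 13).
For each evaluation point α_i, compute m(α_i) mod 13:
  α_1 = 12: Horner steps 10 → 12, so m(12) = 12.
  α_2 = 8: Horner steps 10 → 11, so m(8) = 11.
  α_3 = 11: Horner steps 10 → 2, so m(11) = 2.
  α_4 = 10: Horner steps 10 → 5, so m(10) = 5.
  α_5 = 9: Horner steps 10 → 8, so m(9) = 8.
Codeword c = [12, 11, 2, 5, 8] ∈ F_13^5.


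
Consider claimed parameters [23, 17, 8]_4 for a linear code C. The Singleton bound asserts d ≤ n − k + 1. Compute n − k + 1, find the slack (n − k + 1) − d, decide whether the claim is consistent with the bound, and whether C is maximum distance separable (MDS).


Singleton RHS = n − k + 1 = 7, slack = -1, bound violated (no such code; not MDS).

Singleton bound: d ≤ n − k + 1.
Here n = 23, k = 17, so n − k + 1 = 7.
Given d = 8, check d ≤ 7: NO.
Slack = (n − k + 1) − d = -1.
The slack is negative: d = 8 exceeds n − k + 1 = 7 by 1, so the Singleton bound is violated and no linear [23, 17, 8]_4 code can exist. In particular it is not MDS (MDS requires d = n − k + 1 exactly).
Description: the claimed parameters are [23, 17, 8]_4; such a code would be impossible (violates the Singleton bound).


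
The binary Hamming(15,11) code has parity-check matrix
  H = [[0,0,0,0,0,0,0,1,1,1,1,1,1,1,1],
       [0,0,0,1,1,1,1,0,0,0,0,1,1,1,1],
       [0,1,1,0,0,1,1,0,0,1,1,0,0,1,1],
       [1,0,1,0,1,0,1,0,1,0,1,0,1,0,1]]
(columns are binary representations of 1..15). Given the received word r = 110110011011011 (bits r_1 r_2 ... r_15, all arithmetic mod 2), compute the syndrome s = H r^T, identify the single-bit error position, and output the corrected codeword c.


s = (0, 1, 0, 1)^T, error position = 5, corrected codeword c = 110100011011011

Compute s = H r^T mod 2 one row at a time:
  s_1 = 1 + 1 + 0 + 1 + 1 + 0 + 1 + 1 = 6 ≡ 0 (mod 2).
  s_2 = 1 + 1 + 0 + 0 + 1 + 0 + 1 + 1 = 5 ≡ 1 (mod 2).
  s_3 = 1 + 0 + 0 + 0 + 0 + 1 + 1 + 1 = 4 ≡ 0 (mod 2).
  s_4 = 1 + 0 + 1 + 0 + 1 + 1 + 0 + 1 = 5 ≡ 1 (mod 2).
s = (0, 1, 0, 1)^T — this equals column 5 of H (binary 0101), so error is at position 5.
Correct: flip bit 5 of r = 110110011011011 to get c = 110100011011011.


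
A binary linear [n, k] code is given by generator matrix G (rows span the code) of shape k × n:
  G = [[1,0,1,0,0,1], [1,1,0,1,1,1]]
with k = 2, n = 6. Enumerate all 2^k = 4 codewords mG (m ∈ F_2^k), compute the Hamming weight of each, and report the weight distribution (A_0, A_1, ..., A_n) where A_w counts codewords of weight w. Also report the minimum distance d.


Weight distribution: A_0 = 1, A_3 = 1, A_4 = 1, A_5 = 1. Minimum distance d = 3.

Enumerate all 2^2 = 4 messages m ∈ F_2^2.
For each, compute codeword c = mG in F_2^6, then tally its weight.
  m = 00 → c = 000000, weight = 0.
  m = 10 → c = 101001, weight = 3.
  m = 01 → c = 110111, weight = 5.
  m = 11 → c = 011110, weight = 4.
Tally weights:
  weight 0: 1 codewords.
  weight 3: 1 codewords.
  weight 4: 1 codewords.
  weight 5: 1 codewords.
Minimum distance d = smallest w > 0 with A_w > 0 = 3.
Sanity: Σ A_w = 4 = 2^2 = 4 ✓.


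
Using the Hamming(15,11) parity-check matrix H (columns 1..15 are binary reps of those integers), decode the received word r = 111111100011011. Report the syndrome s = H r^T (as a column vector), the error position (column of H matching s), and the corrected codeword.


s = (0, 1, 1, 0)^T, error position = 6, corrected codeword c = 111110100011011

Compute s = H r^T mod 2 one row at a time:
  s_1 = 0 + 0 + 0 + 1 + 1 + 0 + 1 + 1 = 4 ≡ 0 (mod 2).
  s_2 = 1 + 1 + 1 + 1 + 1 + 0 + 1 + 1 = 7 ≡ 1 (mod 2).
  s_3 = 1 + 1 + 1 + 1 + 0 + 1 + 1 + 1 = 7 ≡ 1 (mod 2).
  s_4 = 1 + 1 + 1 + 1 + 0 + 1 + 0 + 1 = 6 ≡ 0 (mod 2).
s = (0, 1, 1, 0)^T — this equals column 6 of H (binary 0110), so error is at position 6.
Correct: flip bit 6 of r = 111111100011011 to get c = 111110100011011.


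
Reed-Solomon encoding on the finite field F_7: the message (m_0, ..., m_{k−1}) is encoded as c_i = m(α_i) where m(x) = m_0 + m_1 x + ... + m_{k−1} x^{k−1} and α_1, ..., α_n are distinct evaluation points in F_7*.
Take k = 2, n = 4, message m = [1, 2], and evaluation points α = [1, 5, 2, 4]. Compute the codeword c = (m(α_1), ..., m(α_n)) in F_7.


c = [3, 4, 5, 2]

Message polynomial: m(x) = 1 + 2·x (mod 7).
For each evaluation point α_i, compute m(α_i) mod 7:
  α_1 = 1: Horner steps 2 → 3, so m(1) = 3.
  α_2 = 5: Horner steps 2 → 4, so m(5) = 4.
  α_3 = 2: Horner steps 2 → 5, so m(2) = 5.
  α_4 = 4: Horner steps 2 → 2, so m(4) = 2.
Codeword c = [3, 4, 5, 2] ∈ F_7^4.


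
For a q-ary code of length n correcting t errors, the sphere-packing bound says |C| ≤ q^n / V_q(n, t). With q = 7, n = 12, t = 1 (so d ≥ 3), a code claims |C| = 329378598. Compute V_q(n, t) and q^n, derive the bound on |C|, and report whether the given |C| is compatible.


V_q(n, t) = 73, q^n = 13841287201, Hamming bound = 189606673, |C| = 329378598 > bound (violated).

Step 1: Compute V_q(n, t) = Σ_{j=0}^1 C(n, j) (q−1)^j.
  j = 0: C(12,0)·(6)^0 = 1·1 = 1.
  j = 1: C(12,1)·(6)^1 = 12·6 = 72.
  V_q(n, t) = 1 + 72 = 73.
Step 2: q^n = 7^12 = 13841287201.
Step 3: Hamming bound ⌊q^n / V_q(n,t)⌋ = ⌊13841287201/73⌋ = 189606673.
Step 4: Compare |C| = 329378598 to 189606673: violated.
The claimed |C| lies above the Hamming bound, so no 7-ary code of length 12 with d ≥ 3 can have 329378598 codewords.


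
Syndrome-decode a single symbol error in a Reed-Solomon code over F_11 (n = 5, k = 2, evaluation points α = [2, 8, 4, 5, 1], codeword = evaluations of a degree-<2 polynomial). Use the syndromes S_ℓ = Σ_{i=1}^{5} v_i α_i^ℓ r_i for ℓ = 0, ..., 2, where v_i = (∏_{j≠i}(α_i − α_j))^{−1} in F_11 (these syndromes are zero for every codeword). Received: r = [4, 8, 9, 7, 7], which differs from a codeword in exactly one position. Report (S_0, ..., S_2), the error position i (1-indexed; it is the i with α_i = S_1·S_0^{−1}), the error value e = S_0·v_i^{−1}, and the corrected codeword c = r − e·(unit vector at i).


S = (7, 2, 10), error at position 4, error magnitude e = 1, c = [4, 8, 9, 6, 7].

Step 1: column multipliers v_i = (∏_{j≠i}(α_i − α_j))^{−1} mod 11.
  i = 1 (α = 2): (2−8)(2−4)(2−5)(2−1) = (−6)·(−2)·(−3)·1 = −36 ≡ 8, so v_1 = 8^{−1} = 7 (mod 11).
  i = 2 (α = 8): (8−2)(8−4)(8−5)(8−1) = 6·4·3·7 = 504 ≡ 9, so v_2 = 9^{−1} = 5 (mod 11).
  i = 3 (α = 4): (4−2)(4−8)(4−5)(4−1) = 2·(−4)·(−1)·3 = 24 ≡ 2, so v_3 = 2^{−1} = 6 (mod 11).
  i = 4 (α = 5): (5−2)(5−8)(5−4)(5−1) = 3·(−3)·1·4 = −36 ≡ 8, so v_4 = 8^{−1} = 7 (mod 11).
  i = 5 (α = 1): (1−2)(1−8)(1−4)(1−5) = (−1)·(−7)·(−3)·(−4) = 84 ≡ 7, so v_5 = 7^{−1} = 8 (mod 11).
  v = [7, 5, 6, 7, 8].
Step 2: syndromes of r = [4, 8, 9, 7, 7] (all sums mod 11).
  S_0 = Σ v_i r_i = 7·4 + 5·8 + 6·9 + 7·7 + 8·7 = 227 ≡ 7.
  S_1 = Σ v_i α_i r_i = 7·2·4 + 5·8·8 + 6·4·9 + 7·5·7 + 8·1·7 = 893 ≡ 2.
  α_i^2 mod 11 = [4, 9, 5, 3, 1].
  S_2 = Σ v_i α_i^2 r_i = 7·4·4 + 5·9·8 + 6·5·9 + 7·3·7 + 8·1·7 = 945 ≡ 10.
  S = (7, 2, 10) ≠ 0, so r is not a codeword (an error is present).
Step 3: locate the error. For a single error e at position i, S_ℓ = v_i·e·α_i^ℓ, so α_err = S_1/S_0.
  S_0^{−1} = 7^{−1} = 8 (mod 11), so α_err = 2·8 = 16 ≡ 5 = α_4. Error position i = 4.
  Consistency check: S_2/S_1 = 10·6 = 60 ≡ 5 = α_err ✓ (single-error assumption holds).
Step 4: error magnitude e = S_0/v_4 = S_0·∏_{j≠4}(α_4 − α_j) = 7·8 = 56 ≡ 1 (mod 11).
Step 5: correct position 4: c_4 = r_4 − e = 7 − 1 ≡ 6 (mod 11). Hence c = [4, 8, 9, 6, 7].
  Check: interpolating c through the α_i gives m(x) = 10 + 8·x (degree < 2) with m(α_i) = c_i for every i, so c is indeed a codeword.


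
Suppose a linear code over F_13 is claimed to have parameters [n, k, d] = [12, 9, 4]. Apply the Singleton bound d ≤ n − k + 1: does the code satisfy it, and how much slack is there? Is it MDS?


Singleton RHS = n − k + 1 = 4, slack = 0, bound satisfied, MDS.

Singleton bound: d ≤ n − k + 1.
Here n = 12, k = 9, so n − k + 1 = 4.
Given d = 4, check d ≤ 4: YES.
Slack = (n − k + 1) − d = 0.
The code is MDS (slack = 0).
Description: the claimed parameters are [12, 9, 4]_13; such a code would be MDS (meets Singleton bound).


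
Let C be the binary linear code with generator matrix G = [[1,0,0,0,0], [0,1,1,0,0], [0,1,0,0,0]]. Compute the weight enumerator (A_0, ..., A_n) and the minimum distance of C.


Weight distribution: A_0 = 1, A_1 = 3, A_2 = 3, A_3 = 1. Minimum distance d = 1.

Enumerate all 2^3 = 8 messages m ∈ F_2^3.
For each, compute codeword c = mG in F_2^5, then tally its weight.
  m = 000 → c = 00000, weight = 0.
  m = 100 → c = 10000, weight = 1.
  m = 010 → c = 01100, weight = 2.
  m = 110 → c = 11100, weight = 3.
  m = 001 → c = 01000, weight = 1.
  m = 101 → c = 11000, weight = 2.
  m = 011 → c = 00100, weight = 1.
  m = 111 → c = 10100, weight = 2.
Tally weights:
  weight 0: 1 codewords.
  weight 1: 3 codewords.
  weight 2: 3 codewords.
  weight 3: 1 codewords.
Minimum distance d = smallest w > 0 with A_w > 0 = 1.
Sanity: Σ A_w = 8 = 2^3 = 8 ✓.


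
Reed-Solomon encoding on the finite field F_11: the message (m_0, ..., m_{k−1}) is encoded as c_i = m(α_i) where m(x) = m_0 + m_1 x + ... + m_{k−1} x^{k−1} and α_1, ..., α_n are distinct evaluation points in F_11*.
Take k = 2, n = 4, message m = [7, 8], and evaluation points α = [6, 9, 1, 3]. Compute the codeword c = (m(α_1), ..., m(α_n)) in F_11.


c = [0, 2, 4, 9]

Message polynomial: m(x) = 7 + 8·x (mod 11).
For each evaluation point α_i, compute m(α_i) mod 11:
  α_1 = 6: Horner steps 8 → 0, so m(6) = 0.
  α_2 = 9: Horner steps 8 → 2, so m(9) = 2.
  α_3 = 1: Horner steps 8 → 4, so m(1) = 4.
  α_4 = 3: Horner steps 8 → 9, so m(3) = 9.
Codeword c = [0, 2, 4, 9] ∈ F_11^4.


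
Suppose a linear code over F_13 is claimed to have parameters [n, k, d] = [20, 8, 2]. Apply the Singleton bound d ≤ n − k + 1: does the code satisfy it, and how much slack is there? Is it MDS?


Singleton RHS = n − k + 1 = 13, slack = 11, bound satisfied, not MDS.

Singleton bound: d ≤ n − k + 1.
Here n = 20, k = 8, so n − k + 1 = 13.
Given d = 2, check d ≤ 13: YES.
Slack = (n − k + 1) − d = 11.
The code is NOT MDS (slack = 11 > 0).
Description: the claimed parameters are [20, 8, 2]_13; such a code would be non-MDS.


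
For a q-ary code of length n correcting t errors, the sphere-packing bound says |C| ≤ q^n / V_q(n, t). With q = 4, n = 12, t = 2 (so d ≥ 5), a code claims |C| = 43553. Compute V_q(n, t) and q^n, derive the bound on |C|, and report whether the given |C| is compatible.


V_q(n, t) = 631, q^n = 16777216, Hamming bound = 26588, |C| = 43553 > bound (violated).

Step 1: Compute V_q(n, t) = Σ_{j=0}^2 C(n, j) (q−1)^j.
  j = 0: C(12,0)·(3)^0 = 1·1 = 1.
  j = 1: C(12,1)·(3)^1 = 12·3 = 36.
  j = 2: C(12,2)·(3)^2 = 66·9 = 594.
  V_q(n, t) = 1 + 36 + 594 = 631.
Step 2: q^n = 4^12 = 16777216.
Step 3: Hamming bound ⌊q^n / V_q(n,t)⌋ = ⌊16777216/631⌋ = 26588.
Step 4: Compare |C| = 43553 to 26588: violated.
The claimed |C| lies above the Hamming bound, so no 4-ary code of length 12 with d ≥ 5 can have 43553 codewords.


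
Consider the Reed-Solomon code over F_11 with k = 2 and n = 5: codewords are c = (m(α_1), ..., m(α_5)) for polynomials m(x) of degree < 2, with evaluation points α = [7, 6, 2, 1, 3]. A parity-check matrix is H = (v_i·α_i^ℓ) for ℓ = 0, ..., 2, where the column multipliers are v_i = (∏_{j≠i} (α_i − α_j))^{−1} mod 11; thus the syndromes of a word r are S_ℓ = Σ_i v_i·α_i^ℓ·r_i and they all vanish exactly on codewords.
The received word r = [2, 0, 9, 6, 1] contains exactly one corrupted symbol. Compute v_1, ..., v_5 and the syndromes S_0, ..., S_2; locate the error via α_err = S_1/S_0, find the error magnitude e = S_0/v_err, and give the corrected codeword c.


S = (2, 1, 6), error at position 2, error magnitude e = 1, c = [2, 10, 9, 6, 1].

Step 1: column multipliers v_i = (∏_{j≠i}(α_i − α_j))^{−1} mod 11.
  i = 1 (α = 7): (7−6)(7−2)(7−1)(7−3) = 1·5·6·4 = 120 ≡ 10, so v_1 = 10^{−1} = 10 (mod 11).
  i = 2 (α = 6): (6−7)(6−2)(6−1)(6−3) = (−1)·4·5·3 = −60 ≡ 6, so v_2 = 6^{−1} = 2 (mod 11).
  i = 3 (α = 2): (2−7)(2−6)(2−1)(2−3) = (−5)·(−4)·1·(−1) = −20 ≡ 2, so v_3 = 2^{−1} = 6 (mod 11).
  i = 4 (α = 1): (1−7)(1−6)(1−2)(1−3) = (−6)·(−5)·(−1)·(−2) = 60 ≡ 5, so v_4 = 5^{−1} = 9 (mod 11).
  i = 5 (α = 3): (3−7)(3−6)(3−2)(3−1) = (−4)·(−3)·1·2 = 24 ≡ 2, so v_5 = 2^{−1} = 6 (mod 11).
  v = [10, 2, 6, 9, 6].
Step 2: syndromes of r = [2, 0, 9, 6, 1] (all sums mod 11).
  S_0 = Σ v_i r_i = 10·2 + 2·0 + 6·9 + 9·6 + 6·1 = 134 ≡ 2.
  S_1 = Σ v_i α_i r_i = 10·7·2 + 2·6·0 + 6·2·9 + 9·1·6 + 6·3·1 = 320 ≡ 1.
  α_i^2 mod 11 = [5, 3, 4, 1, 9].
  S_2 = Σ v_i α_i^2 r_i = 10·5·2 + 2·3·0 + 6·4·9 + 9·1·6 + 6·9·1 = 424 ≡ 6.
  S = (2, 1, 6) ≠ 0, so r is not a codeword (an error is present).
Step 3: locate the error. For a single error e at position i, S_ℓ = v_i·e·α_i^ℓ, so α_err = S_1/S_0.
  S_0^{−1} = 2^{−1} = 6 (mod 11), so α_err = 1·6 = 6 ≡ 6 = α_2. Error position i = 2.
  Consistency check: S_2/S_1 = 6·1 = 6 ≡ 6 = α_err ✓ (single-error assumption holds).
Step 4: error magnitude e = S_0/v_2 = S_0·∏_{j≠2}(α_2 − α_j) = 2·6 = 12 ≡ 1 (mod 11).
Step 5: correct position 2: c_2 = r_2 − e = 0 − 1 ≡ 10 (mod 11). Hence c = [2, 10, 9, 6, 1].
  Check: interpolating c through the α_i gives m(x) = 3 + 3·x (degree < 2) with m(α_i) = c_i for every i, so c is indeed a codeword.
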